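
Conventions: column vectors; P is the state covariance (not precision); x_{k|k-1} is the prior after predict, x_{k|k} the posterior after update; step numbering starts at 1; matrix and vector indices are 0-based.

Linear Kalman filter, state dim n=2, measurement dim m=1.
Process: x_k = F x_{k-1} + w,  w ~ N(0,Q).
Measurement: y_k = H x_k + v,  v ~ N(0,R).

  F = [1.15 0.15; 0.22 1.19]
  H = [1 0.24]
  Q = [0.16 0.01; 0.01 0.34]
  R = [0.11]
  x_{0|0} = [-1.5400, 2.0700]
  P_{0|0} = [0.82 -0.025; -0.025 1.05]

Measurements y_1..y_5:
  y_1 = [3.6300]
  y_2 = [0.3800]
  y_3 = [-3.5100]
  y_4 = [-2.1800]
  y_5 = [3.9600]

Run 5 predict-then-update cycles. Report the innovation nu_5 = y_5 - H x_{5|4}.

innov = [7.3494]

step 1: x^-=[-1.4605, 2.1245]  P^-=[1.2594 0.3698; 0.3698 1.8535]  S=[1.6537]  K=[0.8153; 0.4926]  nu=[4.5806]  x^+=[2.2739, 4.3811]  P^+=[0.1603 -0.2943; -0.2943 1.4522]
step 2: x^-=[3.2721, 5.7137]  P^-=[0.3031 -0.1027; -0.1027 2.2501]  S=[0.4934]  K=[0.5644; 0.8862]  nu=[-4.2634]  x^+=[0.8659, 1.9356]  P^+=[0.1460 -0.3495; -0.3495 1.8625]
step 3: x^-=[1.2861, 2.4938]  P^-=[0.2744 -0.1105; -0.1105 2.8016]  S=[0.4927]  K=[0.5030; 1.1404]  nu=[-5.3946]  x^+=[-1.4276, -3.6585]  P^+=[0.1497 -0.3931; -0.3931 2.1608]
step 4: x^-=[-2.1905, -4.6677]  P^-=[0.2709 -0.1174; -0.1174 3.2013]  S=[0.5090]  K=[0.4770; 1.2788]  nu=[1.1307]  x^+=[-1.6512, -3.2216]  P^+=[0.1552 -0.4279; -0.4279 2.3689]
step 5: x^-=[-2.3821, -4.1970]  P^-=[0.2709 -0.1276; -0.1276 3.4781]  S=[0.5200]  K=[0.4621; 1.3600]  nu=[7.3494]  x^+=[1.0137, 5.7981]  P^+=[0.1599 -0.4543; -0.4543 2.5163]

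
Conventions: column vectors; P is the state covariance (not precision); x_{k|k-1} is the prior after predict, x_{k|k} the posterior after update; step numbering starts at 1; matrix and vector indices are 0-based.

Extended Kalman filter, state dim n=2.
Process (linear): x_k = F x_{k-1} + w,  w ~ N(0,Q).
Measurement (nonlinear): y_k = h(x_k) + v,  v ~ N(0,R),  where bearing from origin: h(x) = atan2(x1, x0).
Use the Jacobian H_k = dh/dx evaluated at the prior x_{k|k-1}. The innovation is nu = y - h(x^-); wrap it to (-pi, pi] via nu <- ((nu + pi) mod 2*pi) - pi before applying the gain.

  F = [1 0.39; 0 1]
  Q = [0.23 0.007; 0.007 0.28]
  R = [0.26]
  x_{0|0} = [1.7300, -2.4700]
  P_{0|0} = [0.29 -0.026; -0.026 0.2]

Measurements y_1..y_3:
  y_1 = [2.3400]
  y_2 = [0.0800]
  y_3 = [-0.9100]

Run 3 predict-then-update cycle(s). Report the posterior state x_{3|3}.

x_post = [-1.7056, -3.6792]

step 1: x^-=[0.7667, -2.4700]  P^-=[0.5301 0.0590; 0.0590 0.4800]  H_jac=[0.3693 0.1146]  S=[0.3436]  K=[0.5895; 0.2235]  nu=[-2.6734]  x^+=[-0.8091, -3.0676]  P^+=[0.4108 0.0137; 0.0137 0.4628]
step 2: x^-=[-2.0055, -3.0676]  P^-=[0.7219 0.2012; 0.2012 0.7428]  H_jac=[0.2284 -0.1493]  S=[0.3005]  K=[0.4486; -0.2162]  nu=[2.2298]  x^+=[-1.0051, -3.5496]  P^+=[0.6614 0.2304; 0.2304 0.7288]
step 3: x^-=[-2.3894, -3.5496]  P^-=[1.1819 0.5216; 0.5216 1.0088]  H_jac=[0.1939 -0.1305]  S=[0.2952]  K=[0.5456; -0.1034]  nu=[1.2533]  x^+=[-1.7056, -3.6792]  P^+=[1.0940 0.5383; 0.5383 1.0056]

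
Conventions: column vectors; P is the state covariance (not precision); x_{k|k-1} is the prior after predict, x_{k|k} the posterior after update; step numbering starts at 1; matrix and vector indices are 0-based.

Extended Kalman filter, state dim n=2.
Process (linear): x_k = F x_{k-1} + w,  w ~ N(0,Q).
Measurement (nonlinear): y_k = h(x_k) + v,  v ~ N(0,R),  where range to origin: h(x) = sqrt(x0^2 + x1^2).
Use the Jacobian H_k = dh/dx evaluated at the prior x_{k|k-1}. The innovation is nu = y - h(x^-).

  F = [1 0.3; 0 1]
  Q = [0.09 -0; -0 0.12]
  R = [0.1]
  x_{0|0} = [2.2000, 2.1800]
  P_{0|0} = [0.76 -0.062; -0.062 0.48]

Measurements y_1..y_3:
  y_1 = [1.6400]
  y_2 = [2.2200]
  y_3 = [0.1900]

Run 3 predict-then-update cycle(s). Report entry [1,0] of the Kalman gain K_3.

K[1,0] = 0.6133

step 1: x^-=[2.8540, 2.1800]  P^-=[0.8560 0.0820; 0.0820 0.6000]  H_jac=[0.7947 0.6070]  S=[0.9408]  K=[0.7760; 0.4564]  nu=[-1.9513]  x^+=[1.3398, 1.2894]  P^+=[0.2895 -0.2512; -0.2512 0.4040]
step 2: x^-=[1.7266, 1.2894]  P^-=[0.2652 -0.1300; -0.1300 0.5240]  H_jac=[0.8012 0.5983]  S=[0.3332]  K=[0.4042; 0.6285]  nu=[0.0651]  x^+=[1.7529, 1.3303]  P^+=[0.2107 -0.2146; -0.2146 0.3924]
step 3: x^-=[2.1520, 1.3303]  P^-=[0.2073 -0.0969; -0.0969 0.5124]  H_jac=[0.8506 0.5258]  S=[0.3050]  K=[0.4110; 0.6133]  nu=[-2.3400]  x^+=[1.1902, -0.1047]  P^+=[0.1557 -0.1738; -0.1738 0.3977]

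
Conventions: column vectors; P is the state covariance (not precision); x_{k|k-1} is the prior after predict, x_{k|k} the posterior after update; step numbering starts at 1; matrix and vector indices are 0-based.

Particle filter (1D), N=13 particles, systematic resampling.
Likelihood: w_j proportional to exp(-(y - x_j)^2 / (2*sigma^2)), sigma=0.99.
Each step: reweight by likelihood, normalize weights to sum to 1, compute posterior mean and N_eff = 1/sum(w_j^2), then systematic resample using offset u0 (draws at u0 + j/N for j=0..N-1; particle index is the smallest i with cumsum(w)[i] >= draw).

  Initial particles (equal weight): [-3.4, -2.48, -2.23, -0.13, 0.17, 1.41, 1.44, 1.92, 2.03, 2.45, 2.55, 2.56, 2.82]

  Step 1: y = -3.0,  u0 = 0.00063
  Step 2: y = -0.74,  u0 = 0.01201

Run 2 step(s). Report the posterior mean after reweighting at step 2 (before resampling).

step 1: w=[0.3610, 0.3413, 0.2895, 0.0059, 0.0023, 0.0000, 0.0000, 0.0000, 0.0000, 0.0000, 0.0000, 0.0000, 0.0000]  mean=-2.7197  Neff=3.0244  idx=[0, 0, 0, 0, 0, 1, 1, 1, 1, 1, 2, 2, 2]
step 2: w=[0.0125, 0.0125, 0.0125, 0.0125, 0.0125, 0.0984, 0.0984, 0.0984, 0.0984, 0.0984, 0.1485, 0.1485, 0.1485]  mean=-2.4260  Neff=8.6666  idx=[0, 5, 6, 6, 7, 8, 9, 9, 10, 11, 11, 12, 12]

post_mean = -2.4260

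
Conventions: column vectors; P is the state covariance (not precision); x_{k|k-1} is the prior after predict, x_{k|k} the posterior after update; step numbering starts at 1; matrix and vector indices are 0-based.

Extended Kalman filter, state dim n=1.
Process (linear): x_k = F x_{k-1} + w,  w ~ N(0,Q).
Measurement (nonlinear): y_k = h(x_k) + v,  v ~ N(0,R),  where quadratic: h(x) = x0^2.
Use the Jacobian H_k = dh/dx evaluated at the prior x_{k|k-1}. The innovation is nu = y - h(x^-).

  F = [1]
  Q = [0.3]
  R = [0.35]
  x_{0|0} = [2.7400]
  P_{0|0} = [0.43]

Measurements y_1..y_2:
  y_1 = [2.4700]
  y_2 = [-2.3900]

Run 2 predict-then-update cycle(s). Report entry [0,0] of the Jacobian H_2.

H_jac[0,0] = 3.6704

step 1: x^-=[2.7400]  P^-=[0.7300]  H_jac=[5.4800]  S=[22.2722]  K=[0.1796]  nu=[-5.0376]  x^+=[1.8352]  P^+=[0.0115]
step 2: x^-=[1.8352]  P^-=[0.3115]  H_jac=[3.6704]  S=[4.5460]  K=[0.2515]  nu=[-5.7579]  x^+=[0.3872]  P^+=[0.0240]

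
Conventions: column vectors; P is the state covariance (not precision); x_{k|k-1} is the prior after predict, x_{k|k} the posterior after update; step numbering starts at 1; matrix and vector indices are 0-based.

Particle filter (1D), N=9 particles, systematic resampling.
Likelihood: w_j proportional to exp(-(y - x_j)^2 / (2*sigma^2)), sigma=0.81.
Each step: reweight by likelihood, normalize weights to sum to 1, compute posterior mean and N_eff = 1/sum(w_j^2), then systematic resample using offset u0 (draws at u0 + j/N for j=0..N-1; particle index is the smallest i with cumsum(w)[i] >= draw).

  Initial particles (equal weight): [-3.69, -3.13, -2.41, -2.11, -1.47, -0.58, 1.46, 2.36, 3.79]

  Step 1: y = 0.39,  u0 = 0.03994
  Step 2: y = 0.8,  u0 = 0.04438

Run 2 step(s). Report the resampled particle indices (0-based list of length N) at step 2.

step 1: w=[0.0000, 0.0001, 0.0024, 0.0082, 0.0688, 0.4690, 0.4015, 0.0499, 0.0001]  mean=0.3079  Neff=2.5746  idx=[4, 5, 5, 5, 5, 6, 6, 6, 6]
step 2: w=[0.0051, 0.0612, 0.0612, 0.0612, 0.0612, 0.1875, 0.1875, 0.1875, 0.1875]  mean=0.9454  Neff=6.4253  idx=[1, 3, 5, 5, 6, 6, 7, 8, 8]

resampled_idx = [1, 3, 5, 5, 6, 6, 7, 8, 8]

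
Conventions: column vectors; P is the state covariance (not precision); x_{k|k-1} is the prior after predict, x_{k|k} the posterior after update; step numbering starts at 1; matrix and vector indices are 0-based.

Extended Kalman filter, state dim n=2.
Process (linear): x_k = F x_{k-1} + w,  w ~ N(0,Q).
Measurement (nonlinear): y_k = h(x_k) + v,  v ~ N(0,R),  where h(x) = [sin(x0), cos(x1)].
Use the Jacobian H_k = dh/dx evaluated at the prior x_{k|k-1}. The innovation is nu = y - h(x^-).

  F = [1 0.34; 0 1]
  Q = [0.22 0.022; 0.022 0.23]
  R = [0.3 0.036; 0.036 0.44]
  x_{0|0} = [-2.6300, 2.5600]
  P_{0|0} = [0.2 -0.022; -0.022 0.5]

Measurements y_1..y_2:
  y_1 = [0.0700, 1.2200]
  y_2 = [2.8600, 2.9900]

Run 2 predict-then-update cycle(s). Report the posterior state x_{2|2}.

step 1: x^-=[-1.7596, 2.5600]  P^-=[0.4628 0.1700; 0.1700 0.7300]  H_jac=[-0.1877 0.0000; 0.0000 -0.5494]  S=[0.3163 0.0535; 0.0535 0.6603]  K=[-0.2542 -0.1208; 0.0019 -0.6075]  nu=[1.0522, 2.0556]  x^+=[-2.2754, 1.3133]  P^+=[0.4295 0.1134; 0.1134 0.4864]
step 2: x^-=[-1.8289, 1.3133]  P^-=[0.7828 0.3008; 0.3008 0.7164]  H_jac=[-0.2553 0.0000; 0.0000 -0.9670]  S=[0.3510 0.1103; 0.1103 1.1100]  K=[-0.5027 -0.2121; -0.0234 -0.6218]  nu=[3.8269, 2.7353]  x^+=[-4.3329, -0.4774]  P^+=[0.6207 0.1152; 0.1152 0.2838]

x_post = [-4.3329, -0.4774]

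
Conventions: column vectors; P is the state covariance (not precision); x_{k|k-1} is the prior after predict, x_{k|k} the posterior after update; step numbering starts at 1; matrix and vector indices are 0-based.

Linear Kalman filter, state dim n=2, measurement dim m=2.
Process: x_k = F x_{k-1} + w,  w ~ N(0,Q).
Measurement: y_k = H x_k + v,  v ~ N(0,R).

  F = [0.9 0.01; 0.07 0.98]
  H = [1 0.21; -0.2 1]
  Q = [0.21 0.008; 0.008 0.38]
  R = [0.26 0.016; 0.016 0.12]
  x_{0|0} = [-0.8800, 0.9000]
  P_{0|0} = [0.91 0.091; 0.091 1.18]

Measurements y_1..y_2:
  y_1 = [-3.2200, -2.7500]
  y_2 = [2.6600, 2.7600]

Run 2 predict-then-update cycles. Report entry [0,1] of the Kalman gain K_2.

K[0,1] = -0.1289

step 1: x^-=[-0.7830, 0.8204]  P^-=[0.9489 0.1572; 0.1572 1.5302]  S=[1.3424 0.2982; 0.2982 1.6253]  K=[0.7672 -0.1608; 0.1581 0.8932]  nu=[-2.6093, -3.7270]  x^+=[-2.1855, -2.9209]  P^+=[0.1904 0.0311; 0.0311 0.1159]
step 2: x^-=[-1.9962, -3.0155]  P^-=[0.3648 0.0485; 0.0485 0.4965]  S=[0.6671 0.0938; 0.0938 0.6117]  K=[0.5802 -0.1289; 0.1197 0.7775]  nu=[5.2894, 5.3763]  x^+=[0.3800, 1.7978]  P^+=[0.1441 0.0226; 0.0226 0.0997]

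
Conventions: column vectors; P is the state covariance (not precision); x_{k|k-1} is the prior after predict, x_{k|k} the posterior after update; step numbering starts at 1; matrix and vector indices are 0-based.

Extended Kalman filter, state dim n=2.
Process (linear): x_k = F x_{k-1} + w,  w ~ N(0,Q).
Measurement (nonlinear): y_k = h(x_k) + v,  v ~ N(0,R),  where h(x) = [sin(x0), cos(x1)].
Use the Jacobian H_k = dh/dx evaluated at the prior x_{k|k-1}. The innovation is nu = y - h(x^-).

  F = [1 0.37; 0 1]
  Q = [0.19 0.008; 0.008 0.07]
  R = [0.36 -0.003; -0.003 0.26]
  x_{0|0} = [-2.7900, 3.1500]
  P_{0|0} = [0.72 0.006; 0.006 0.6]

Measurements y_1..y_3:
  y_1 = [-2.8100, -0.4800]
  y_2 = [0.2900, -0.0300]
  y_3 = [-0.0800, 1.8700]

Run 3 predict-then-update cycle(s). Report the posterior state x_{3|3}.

x_post = [2.4761, 5.4969]

step 1: x^-=[-1.6245, 3.1500]  P^-=[0.9966 0.2360; 0.2360 0.6700]  H_jac=[-0.0537 0.0000; 0.0000 0.0084]  S=[0.3629 -0.0031; -0.0031 0.2600]  K=[-0.1474 0.0059; -0.0347 0.0212]  nu=[-1.8114, 0.5200]  x^+=[-1.3545, 3.2240]  P^+=[0.9887 0.2341; 0.2341 0.6694]
step 2: x^-=[-0.1616, 3.2240]  P^-=[1.4436 0.4898; 0.4898 0.7394]  H_jac=[0.9870 0.0000; 0.0000 0.0823]  S=[1.7662 0.0368; 0.0368 0.2650]  K=[0.8058 0.0402; 0.2697 0.1921]  nu=[0.4509, 0.9666]  x^+=[0.2406, 3.5313]  P^+=[0.2938 0.0978; 0.0978 0.5974]
step 3: x^-=[1.5472, 3.5313]  P^-=[0.6380 0.3268; 0.3268 0.6674]  H_jac=[0.0236 0.0000; 0.0000 0.3799]  S=[0.3604 -0.0001; -0.0001 0.3563]  K=[0.0418 0.3485; 0.0215 0.7116]  nu=[-1.0797, 2.7950]  x^+=[2.4761, 5.4969]  P^+=[0.5941 0.2381; 0.2381 0.4868]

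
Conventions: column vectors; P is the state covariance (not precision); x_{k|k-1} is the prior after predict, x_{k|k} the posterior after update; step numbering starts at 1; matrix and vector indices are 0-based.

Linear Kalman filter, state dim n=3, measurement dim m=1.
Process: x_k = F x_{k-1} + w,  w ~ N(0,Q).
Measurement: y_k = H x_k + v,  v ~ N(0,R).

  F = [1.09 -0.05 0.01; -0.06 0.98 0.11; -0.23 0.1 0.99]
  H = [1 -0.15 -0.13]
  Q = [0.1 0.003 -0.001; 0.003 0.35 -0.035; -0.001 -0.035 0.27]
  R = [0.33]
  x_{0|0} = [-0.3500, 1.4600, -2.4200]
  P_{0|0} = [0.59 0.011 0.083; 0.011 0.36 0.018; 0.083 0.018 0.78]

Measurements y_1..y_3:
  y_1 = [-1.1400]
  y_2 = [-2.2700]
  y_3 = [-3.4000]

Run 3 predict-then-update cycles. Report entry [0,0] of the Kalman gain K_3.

K[0,0] = 0.4493

step 1: x^-=[-0.4787, 1.1856, -2.1693]  P^-=[0.8025 -0.0306 -0.0532; -0.0306 0.7088 0.1015; -0.0532 0.1015 1.0345]  S=[1.1929]  K=[0.6824; -0.1258; -0.1701]  nu=[-0.7655]  x^+=[-1.0010, 1.2819, -2.0391]  P^+=[0.2470 0.0718 0.0853; 0.0718 0.6899 0.0759; 0.0853 0.0759 1.0000]
step 2: x^-=[-1.1756, 1.0920, -1.6603]  P^-=[0.3893 0.0416 0.0403; 0.0416 1.0324 0.1956; 0.0403 0.1956 1.2430]  S=[0.7482]  K=[0.5050; -0.1854; -0.2013]  nu=[-1.1464]  x^+=[-1.7545, 1.3046, -1.4295]  P^+=[0.1985 0.1116 0.1164; 0.1116 1.0067 0.1677; 0.1164 0.1677 1.2127]
step 3: x^-=[-1.9920, 1.2265, -0.8812]  P^-=[0.3287 0.0762 0.0868; 0.0762 1.3537 0.3273; 0.0868 0.3273 1.4542]  S=[0.6811]  K=[0.4493; -0.2487; -0.2222]  nu=[-1.3386]  x^+=[-2.5934, 1.5595, -0.5838]  P^+=[0.1912 0.1523 0.1548; 0.1523 1.3115 0.2896; 0.1548 0.2896 1.4206]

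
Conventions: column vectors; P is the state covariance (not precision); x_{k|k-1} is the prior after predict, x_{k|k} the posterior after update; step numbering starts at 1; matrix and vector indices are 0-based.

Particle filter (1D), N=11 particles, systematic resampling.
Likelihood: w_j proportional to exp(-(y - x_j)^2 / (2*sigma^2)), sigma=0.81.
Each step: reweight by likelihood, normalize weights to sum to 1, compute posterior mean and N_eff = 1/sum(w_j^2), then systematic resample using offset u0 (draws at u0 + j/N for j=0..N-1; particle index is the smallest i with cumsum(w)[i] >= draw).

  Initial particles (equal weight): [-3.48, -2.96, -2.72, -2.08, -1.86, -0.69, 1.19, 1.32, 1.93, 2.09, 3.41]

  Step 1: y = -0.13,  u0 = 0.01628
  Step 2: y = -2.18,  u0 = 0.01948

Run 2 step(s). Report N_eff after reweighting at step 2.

N_eff = 4.0092

step 1: w=[0.0001, 0.0015, 0.0041, 0.0372, 0.0689, 0.5311, 0.1788, 0.1359, 0.0266, 0.0158, 0.0000]  mean=-0.1115  Neff=2.9444  idx=[3, 4, 5, 5, 5, 5, 5, 6, 6, 7, 7]
step 2: w=[0.3496, 0.3258, 0.0649, 0.0649, 0.0649, 0.0649, 0.0649, 0.0001, 0.0001, 0.0000, 0.0000]  mean=-1.5568  Neff=4.0092  idx=[0, 0, 0, 0, 1, 1, 1, 1, 3, 4, 5]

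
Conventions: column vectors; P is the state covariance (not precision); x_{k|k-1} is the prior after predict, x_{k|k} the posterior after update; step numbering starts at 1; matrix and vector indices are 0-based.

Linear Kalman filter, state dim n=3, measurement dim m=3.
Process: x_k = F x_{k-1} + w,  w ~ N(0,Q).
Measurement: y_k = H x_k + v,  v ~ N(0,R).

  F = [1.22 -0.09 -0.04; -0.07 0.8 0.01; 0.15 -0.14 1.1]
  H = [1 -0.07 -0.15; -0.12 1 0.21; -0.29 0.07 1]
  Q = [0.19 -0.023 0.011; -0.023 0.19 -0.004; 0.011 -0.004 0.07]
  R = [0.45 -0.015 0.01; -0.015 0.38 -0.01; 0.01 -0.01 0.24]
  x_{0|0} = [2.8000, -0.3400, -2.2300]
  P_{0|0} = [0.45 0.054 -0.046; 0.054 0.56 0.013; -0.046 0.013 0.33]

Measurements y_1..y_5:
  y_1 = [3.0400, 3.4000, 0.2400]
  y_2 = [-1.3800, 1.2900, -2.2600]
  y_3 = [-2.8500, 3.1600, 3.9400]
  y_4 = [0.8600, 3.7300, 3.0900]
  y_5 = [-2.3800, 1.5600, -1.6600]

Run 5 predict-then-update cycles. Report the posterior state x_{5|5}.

x_post = [-1.4666, 1.7973, -0.4056]

step 1: x^-=[3.5358, -0.4903, -1.9854]  P^-=[0.8576 -0.0500 0.0133; -0.0500 0.5449 -0.0459; 0.0133 -0.0459 0.4689]  S=[1.3228 -0.2106 -0.2987; -0.2106 0.9499 0.1224; -0.2987 0.1224 0.7716]  K=[0.6337 -0.0094 -0.0628; 0.0137 0.5829 -0.0784; 0.1027 -0.0059 0.6393]  nu=[-0.8279, 4.7315, 3.2851]  x^+=[2.7602, 1.9986, 0.0016]  P^+=[0.2967 0.0070 0.0769; 0.0070 0.2310 -0.0387; 0.0769 -0.0387 0.1795]
step 2: x^-=[3.1876, 1.4057, 0.1359]  P^-=[0.6245 -0.0557 0.1654; -0.0557 0.3378 -0.0699; 0.1654 -0.0699 0.3354]  S=[1.0404 -0.1311 -0.0499; -0.1311 0.7173 0.0216; -0.0499 0.0216 0.5261]  K=[0.5774 -0.0288 0.0187; -0.0119 0.4600 -0.0772; 0.1395 -0.0180 0.5510]  nu=[-4.4488, 0.2383, -1.5699]  x^+=[0.5827, 1.6896, -1.3538]  P^+=[0.2736 -0.0059 0.0903; -0.0059 0.1830 -0.0378; 0.0903 -0.0378 0.1626]
step 3: x^-=[0.6130, 1.2974, -1.6383]  P^-=[0.5911 -0.0628 0.1815; -0.0628 0.3084 -0.0663; 0.1815 -0.0663 0.3182]  S=[1.0028 -0.1286 -0.0217; -0.1286 0.6890 0.0176; -0.0217 0.0176 0.4975]  K=[0.5631 -0.0347 0.0371; -0.0198 0.4364 -0.0696; 0.1473 -0.0170 0.5316]  nu=[-3.6179, 2.2802, 5.6653]  x^+=[-1.2934, 1.9695, 0.8016]  P^+=[0.2676 -0.0094 0.0931; -0.0094 0.1733 -0.0361; 0.0931 -0.0361 0.1588]
step 4: x^-=[-1.7873, 1.6742, 0.4120]  P^-=[0.5827 -0.0651 0.1847; -0.0651 0.3026 -0.0645; 0.1847 -0.0645 0.3138]  S=[0.9936 -0.1289 -0.0155; -0.1289 0.6840 0.0179; -0.0155 0.0179 0.4907]  K=[0.5591 -0.0364 0.0417; -0.0221 0.4315 -0.0662; 0.1492 -0.0160 0.5263]  nu=[2.8263, 1.7548, 2.0425]  x^+=[-0.1858, 2.2336, 1.8806]  P^+=[0.2659 -0.0104 0.0938; -0.0104 0.1712 -0.0354; 0.0938 -0.0354 0.1577]
step 5: x^-=[-0.5030, 1.8187, 1.7281]  P^-=[0.5803 -0.0658 0.1854; -0.0658 0.3013 -0.0638; 0.1854 -0.0638 0.3124]  S=[0.9910 -0.1291 -0.0139; -0.1291 0.6831 0.0182; -0.0139 0.0182 0.4889]  K=[0.5579 -0.0369 0.0429; -0.0228 0.4305 -0.0651; 0.1497 -0.0157 0.5248]  nu=[-1.4905, -0.6819, -3.6612]  x^+=[-1.4666, 1.7973, -0.4056]  P^+=[0.2654 -0.0107 0.0940; -0.0107 0.1707 -0.0352; 0.0940 -0.0352 0.1573]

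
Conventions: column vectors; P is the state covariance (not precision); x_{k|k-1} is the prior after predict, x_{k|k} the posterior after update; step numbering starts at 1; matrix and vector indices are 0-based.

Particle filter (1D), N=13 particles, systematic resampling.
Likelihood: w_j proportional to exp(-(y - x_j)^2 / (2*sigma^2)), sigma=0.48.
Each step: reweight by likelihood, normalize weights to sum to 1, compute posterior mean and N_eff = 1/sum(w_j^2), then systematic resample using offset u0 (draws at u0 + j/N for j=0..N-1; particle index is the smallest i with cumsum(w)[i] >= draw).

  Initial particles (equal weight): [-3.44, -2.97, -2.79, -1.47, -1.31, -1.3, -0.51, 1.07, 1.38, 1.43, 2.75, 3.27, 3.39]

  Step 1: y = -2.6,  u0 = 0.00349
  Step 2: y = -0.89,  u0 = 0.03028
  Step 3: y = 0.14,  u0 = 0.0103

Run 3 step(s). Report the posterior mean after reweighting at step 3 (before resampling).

step 1: w=[0.1082, 0.3717, 0.4625, 0.0313, 0.0135, 0.0128, 0.0000, 0.0000, 0.0000, 0.0000, 0.0000, 0.0000, 0.0000]  mean=-2.8468  Neff=2.7391  idx=[0, 0, 1, 1, 1, 1, 1, 2, 2, 2, 2, 2, 2]
step 2: w=[0.0003, 0.0003, 0.0299, 0.0299, 0.0299, 0.0299, 0.0299, 0.1416, 0.1416, 0.1416, 0.1416, 0.1416, 0.1416]  mean=-2.8173  Neff=8.0095  idx=[2, 5, 7, 7, 8, 8, 9, 9, 10, 11, 11, 12, 12]
step 3: w=[0.0084, 0.0084, 0.0894, 0.0894, 0.0894, 0.0894, 0.0894, 0.0894, 0.0894, 0.0894, 0.0894, 0.0894, 0.0894]  mean=-2.7930  Neff=11.3627  idx=[1, 2, 3, 4, 5, 6, 7, 7, 8, 9, 10, 11, 12]

post_mean = -2.7930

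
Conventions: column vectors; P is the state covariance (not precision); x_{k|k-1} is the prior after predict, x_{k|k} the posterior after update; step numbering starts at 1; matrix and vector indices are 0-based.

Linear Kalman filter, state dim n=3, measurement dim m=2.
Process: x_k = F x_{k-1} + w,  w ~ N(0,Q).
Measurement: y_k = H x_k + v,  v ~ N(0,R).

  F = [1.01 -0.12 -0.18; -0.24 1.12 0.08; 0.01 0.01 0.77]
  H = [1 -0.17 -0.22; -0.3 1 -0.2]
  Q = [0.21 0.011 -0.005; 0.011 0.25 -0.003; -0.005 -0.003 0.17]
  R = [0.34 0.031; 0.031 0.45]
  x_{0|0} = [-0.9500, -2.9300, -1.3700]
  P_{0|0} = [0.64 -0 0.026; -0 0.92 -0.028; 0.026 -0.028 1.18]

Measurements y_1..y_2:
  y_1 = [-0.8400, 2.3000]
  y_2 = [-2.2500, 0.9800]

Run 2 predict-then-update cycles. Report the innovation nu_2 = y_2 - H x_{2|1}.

innov = [-1.2724, -0.2956]

step 1: x^-=[-0.3613, -3.1632, -1.0937]  P^-=[0.9037 -0.2756 -0.1404; -0.2756 1.4424 0.0495; -0.1404 0.0495 0.8697]  S=[1.4866 -0.7271; -0.7271 2.1373]  K=[0.6496 -0.0217; -0.0131 0.7045; -0.2971 -0.1396]  nu=[-1.2571, 5.1361]  x^+=[-1.2892, 0.4716, -1.4372]  P^+=[0.2549 0.1026 0.0788; 0.1026 0.3680 0.1030; 0.0788 0.1030 0.7572]
step 2: x^-=[-1.1000, 0.7226, -1.1148]  P^-=[0.4508 -0.0041 -0.0555; -0.0041 0.6914 0.1225; -0.0555 0.1225 0.6218]  S=[0.8759 -0.2141; -0.2141 1.1537]  K=[0.5261 -0.0135; -0.0294 0.5737; -0.2516 -0.0339]  nu=[-1.2724, -0.2956]  x^+=[-1.7655, 0.5905, -0.7847]  P^+=[0.2051 0.0831 0.0568; 0.0831 0.3037 0.1078; 0.0568 0.1078 0.5687]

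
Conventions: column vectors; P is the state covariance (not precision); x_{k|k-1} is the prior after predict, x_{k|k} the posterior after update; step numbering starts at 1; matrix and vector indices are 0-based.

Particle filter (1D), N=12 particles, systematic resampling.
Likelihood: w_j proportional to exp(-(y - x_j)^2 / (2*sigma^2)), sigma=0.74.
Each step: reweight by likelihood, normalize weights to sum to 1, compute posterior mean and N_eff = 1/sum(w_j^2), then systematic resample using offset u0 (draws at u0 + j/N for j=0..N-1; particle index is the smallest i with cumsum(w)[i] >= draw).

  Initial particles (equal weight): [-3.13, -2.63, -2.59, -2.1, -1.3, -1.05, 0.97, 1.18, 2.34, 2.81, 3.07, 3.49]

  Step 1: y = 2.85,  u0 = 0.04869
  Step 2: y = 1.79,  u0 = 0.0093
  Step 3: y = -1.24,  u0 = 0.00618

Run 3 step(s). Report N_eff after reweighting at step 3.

N_eff = 6.3218

step 1: w=[0.0000, 0.0000, 0.0000, 0.0000, 0.0000, 0.0000, 0.0112, 0.0221, 0.2221, 0.2813, 0.2695, 0.1938]  mean=2.8509  Neff=4.1792  idx=[8, 8, 8, 9, 9, 9, 10, 10, 10, 10, 11, 11]
step 2: w=[0.1695, 0.1695, 0.1695, 0.0864, 0.0864, 0.0864, 0.0501, 0.0501, 0.0501, 0.0501, 0.0160, 0.0160]  mean=2.6447  Neff=8.3925  idx=[0, 0, 1, 1, 2, 2, 3, 3, 4, 5, 7, 9]
step 3: w=[0.1623, 0.1623, 0.1623, 0.1623, 0.1623, 0.1623, 0.0061, 0.0061, 0.0061, 0.0061, 0.0008, 0.0008]  mean=2.3528  Neff=6.3218  idx=[0, 0, 1, 1, 2, 2, 3, 3, 4, 4, 5, 5]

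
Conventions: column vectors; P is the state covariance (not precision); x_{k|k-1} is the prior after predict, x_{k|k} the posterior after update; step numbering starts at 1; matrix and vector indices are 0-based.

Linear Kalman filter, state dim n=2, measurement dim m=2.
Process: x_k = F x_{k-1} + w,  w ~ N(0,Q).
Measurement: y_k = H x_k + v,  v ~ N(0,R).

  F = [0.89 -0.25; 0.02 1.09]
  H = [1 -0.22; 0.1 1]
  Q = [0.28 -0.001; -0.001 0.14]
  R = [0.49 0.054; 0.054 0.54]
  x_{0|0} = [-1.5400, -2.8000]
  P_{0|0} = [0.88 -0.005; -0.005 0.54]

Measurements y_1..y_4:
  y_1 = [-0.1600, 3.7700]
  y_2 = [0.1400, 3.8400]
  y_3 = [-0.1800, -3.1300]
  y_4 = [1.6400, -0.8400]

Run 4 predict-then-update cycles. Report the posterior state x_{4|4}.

step 1: x^-=[-0.6706, -3.0828]  P^-=[1.0130 -0.1373; -0.1373 0.7817]  S=[1.6013 -0.1510; -0.1510 1.3044]  K=[0.6561 0.0483; -0.1392 0.5727]  nu=[-0.1676, 6.9199]  x^+=[-0.4462, 0.9033]  P^+=[0.3303 0.0285; 0.0285 0.2989]
step 2: x^-=[-0.6229, 0.9756]  P^-=[0.5477 -0.0491; -0.0491 0.4965]  S=[1.0833 -0.0484; -0.0484 1.0321]  K=[0.5169 0.0298; -0.1251 0.4704]  nu=[0.9776, 2.9266]  x^+=[-0.0305, 2.2300]  P^+=[0.2589 0.0181; 0.0181 0.2454]
step 3: x^-=[-0.5847, 2.4301]  P^-=[0.4923 -0.0458; -0.0458 0.4325]  S=[1.0234 -0.0367; -0.0367 0.9683]  K=[0.4917 0.0222; -0.1220 0.4373]  nu=[0.9393, -5.5017]  x^+=[-0.2449, -0.0905]  P^+=[0.2452 0.0140; 0.0140 0.2282]
step 4: x^-=[-0.1953, -0.1035]  P^-=[0.4823 -0.0453; -0.0453 0.4118]  S=[1.0121 -0.0327; -0.0327 0.9476]  K=[0.4870 0.0199; -0.1205 0.4256]  nu=[1.8125, -0.7169]  x^+=[0.6731, -0.6271]  P^+=[0.2425 0.0128; 0.0128 0.2221]

x_post = [0.6731, -0.6271]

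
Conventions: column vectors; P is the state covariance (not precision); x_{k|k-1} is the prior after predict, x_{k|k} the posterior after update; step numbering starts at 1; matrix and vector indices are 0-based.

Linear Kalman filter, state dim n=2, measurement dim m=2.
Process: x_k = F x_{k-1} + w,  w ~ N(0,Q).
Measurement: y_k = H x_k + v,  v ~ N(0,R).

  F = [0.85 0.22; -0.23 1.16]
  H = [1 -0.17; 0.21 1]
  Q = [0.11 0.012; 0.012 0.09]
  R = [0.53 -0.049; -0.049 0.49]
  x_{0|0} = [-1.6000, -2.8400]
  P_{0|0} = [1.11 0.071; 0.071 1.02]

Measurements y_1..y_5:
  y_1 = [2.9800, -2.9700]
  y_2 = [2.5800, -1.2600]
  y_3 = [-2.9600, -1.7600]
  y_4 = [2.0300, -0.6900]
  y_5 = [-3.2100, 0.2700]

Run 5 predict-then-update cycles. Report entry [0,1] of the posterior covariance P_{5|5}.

P_post[0,1] = 0.0049

step 1: x^-=[-1.9848, -2.9264]  P^-=[0.9879 0.1217; 0.1217 1.4833]  S=[1.5194 0.0237; 0.0237 2.0680]  K=[0.6342 0.1519; -0.0972 0.7307]  nu=[4.4673, 0.3732]  x^+=[0.9051, -3.0881]  P^+=[0.3245 -0.0248; -0.0248 0.3680]
step 2: x^-=[0.0900, -3.7903]  P^-=[0.3530 0.0193; 0.0193 0.6156]  S=[0.8942 -0.0609; -0.0609 1.1293]  K=[0.3982 0.1042; -0.0583 0.5456]  nu=[1.8457, 2.5115]  x^+=[1.0866, -2.5277]  P^+=[0.2040 -0.0113; -0.0113 0.2726]
step 3: x^-=[0.3675, -3.1821]  P^-=[0.2664 0.0311; 0.0311 0.4736]  S=[0.7995 -0.0436; -0.0436 0.9884]  K=[0.3322 0.1027; -0.0354 0.4842]  nu=[-3.8685, 1.3449]  x^+=[-0.7793, -2.3940]  P^+=[0.1707 -0.0018; -0.0018 0.2394]
step 4: x^-=[-1.1891, -2.5978]  P^-=[0.2442 0.0380; 0.0380 0.4221]  S=[0.7735 -0.0328; -0.0328 0.9388]  K=[0.3119 0.1060; -0.0242 0.4572]  nu=[2.7774, 2.1575]  x^+=[-0.0940, -1.6785]  P^+=[0.1606 0.0029; 0.0029 0.2246]
step 5: x^-=[-0.4492, -1.9255]  P^-=[0.2380 0.0407; 0.0407 0.3992]  S=[0.7657 -0.0276; -0.0276 0.9167]  K=[0.3057 0.1081; -0.0195 0.4441]  nu=[-3.0882, 2.2898]  x^+=[-1.1457, -0.8484]  P^+=[0.1576 0.0049; 0.0049 0.2176]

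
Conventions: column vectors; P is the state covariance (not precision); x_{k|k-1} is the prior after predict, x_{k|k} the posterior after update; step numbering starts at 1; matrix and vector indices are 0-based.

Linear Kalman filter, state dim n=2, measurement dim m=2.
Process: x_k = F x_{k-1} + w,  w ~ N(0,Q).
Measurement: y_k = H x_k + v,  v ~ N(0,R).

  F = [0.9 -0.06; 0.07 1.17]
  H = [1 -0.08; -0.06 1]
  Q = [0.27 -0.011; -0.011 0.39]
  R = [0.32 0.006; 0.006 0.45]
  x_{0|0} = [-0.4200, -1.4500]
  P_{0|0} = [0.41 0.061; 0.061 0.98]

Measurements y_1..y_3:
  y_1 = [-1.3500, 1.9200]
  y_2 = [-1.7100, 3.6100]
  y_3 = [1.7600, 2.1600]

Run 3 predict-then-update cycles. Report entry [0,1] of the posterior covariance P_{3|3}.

step 1: x^-=[-0.2910, -1.7259]  P^-=[0.5990 0.0100; 0.0100 1.7435]  S=[0.9286 -0.1594; -0.1594 2.1945]  K=[0.6503 0.0354; -0.0032 0.7940]  nu=[-1.1971, 3.6284]  x^+=[-0.9410, 1.1589]  P^+=[0.2109 0.0325; 0.0325 0.3592]
step 2: x^-=[-0.9164, 1.2900]  P^-=[0.4386 0.0111; 0.0111 0.8881]  S=[0.7625 -0.0802; -0.0802 1.3383]  K=[0.5765 0.0232; -0.0089 0.6626]  nu=[-0.6904, 2.2650]  x^+=[-1.2619, 2.7968]  P^+=[0.1866 0.0251; 0.0251 0.2996]
step 3: x^-=[-1.3035, 3.1840]  P^-=[0.4195 0.0060; 0.0060 0.8051]  S=[0.7437 -0.0775; -0.0775 1.2559]  K=[0.5655 0.0197; -0.0118 0.6401]  nu=[3.3182, -1.1022]  x^+=[0.5513, 2.4394]  P^+=[0.1829 0.0232; 0.0232 0.2893]

P_post[0,1] = 0.0232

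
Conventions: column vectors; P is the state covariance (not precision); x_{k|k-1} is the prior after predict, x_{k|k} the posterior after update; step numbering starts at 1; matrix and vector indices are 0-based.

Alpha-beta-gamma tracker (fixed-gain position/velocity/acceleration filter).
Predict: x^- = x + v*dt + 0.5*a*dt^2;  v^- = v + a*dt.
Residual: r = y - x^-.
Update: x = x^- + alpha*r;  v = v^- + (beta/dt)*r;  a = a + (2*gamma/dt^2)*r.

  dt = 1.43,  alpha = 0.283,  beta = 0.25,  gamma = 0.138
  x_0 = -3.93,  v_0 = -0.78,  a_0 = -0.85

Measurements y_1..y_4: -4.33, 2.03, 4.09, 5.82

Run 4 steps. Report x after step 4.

x_post = 3.1854

step 1: x_pred=-5.9145  r=1.5845  x^+=-5.4661  v^+=-1.7185  a^+=-0.6361
step 2: x_pred=-8.5739  r=10.6039  x^+=-5.5730  v^+=-0.7743  a^+=0.7951
step 3: x_pred=-5.8674  r=9.9574  x^+=-3.0495  v^+=2.1034  a^+=2.1390
step 4: x_pred=2.1455  r=3.6745  x^+=3.1854  v^+=5.8046  a^+=2.6350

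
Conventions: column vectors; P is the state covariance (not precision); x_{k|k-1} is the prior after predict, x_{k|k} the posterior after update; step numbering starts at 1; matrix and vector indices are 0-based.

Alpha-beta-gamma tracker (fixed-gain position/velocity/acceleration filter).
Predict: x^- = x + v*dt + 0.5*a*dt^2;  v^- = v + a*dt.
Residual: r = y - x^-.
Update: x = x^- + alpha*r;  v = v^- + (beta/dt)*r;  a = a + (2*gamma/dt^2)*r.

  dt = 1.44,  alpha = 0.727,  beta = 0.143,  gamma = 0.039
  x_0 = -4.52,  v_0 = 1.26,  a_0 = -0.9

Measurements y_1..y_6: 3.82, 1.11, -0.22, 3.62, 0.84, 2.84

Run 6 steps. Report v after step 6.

v_post = -2.0638

step 1: x_pred=-3.6387  r=7.4587  x^+=1.7838  v^+=0.7047  a^+=-0.6194
step 2: x_pred=2.1563  r=-1.0463  x^+=1.3956  v^+=-0.2912  a^+=-0.6588
step 3: x_pred=0.2933  r=-0.5133  x^+=-0.0799  v^+=-1.2908  a^+=-0.6781
step 4: x_pred=-2.6417  r=6.2617  x^+=1.9106  v^+=-1.6455  a^+=-0.4426
step 5: x_pred=-0.9178  r=1.7578  x^+=0.3601  v^+=-2.1082  a^+=-0.3764
step 6: x_pred=-3.0660  r=5.9060  x^+=1.2277  v^+=-2.0638  a^+=-0.1543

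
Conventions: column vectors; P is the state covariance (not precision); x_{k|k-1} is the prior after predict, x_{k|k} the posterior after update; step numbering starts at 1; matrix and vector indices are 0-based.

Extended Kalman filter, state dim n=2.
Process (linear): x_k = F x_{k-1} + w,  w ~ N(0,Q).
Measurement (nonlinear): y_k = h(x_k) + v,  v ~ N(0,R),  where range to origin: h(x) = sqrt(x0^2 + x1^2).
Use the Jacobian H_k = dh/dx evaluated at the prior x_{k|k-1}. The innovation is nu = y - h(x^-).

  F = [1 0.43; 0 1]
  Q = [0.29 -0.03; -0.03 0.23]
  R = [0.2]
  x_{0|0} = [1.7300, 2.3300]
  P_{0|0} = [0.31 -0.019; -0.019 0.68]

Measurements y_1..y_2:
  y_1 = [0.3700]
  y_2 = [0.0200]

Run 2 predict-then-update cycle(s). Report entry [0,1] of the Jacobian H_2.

step 1: x^-=[2.7319, 2.3300]  P^-=[0.7094 0.2434; 0.2434 0.9100]  H_jac=[0.7609 0.6489]  S=[1.2342]  K=[0.5653; 0.6285]  nu=[-3.2206]  x^+=[0.9113, 0.3059]  P^+=[0.3150 -0.1951; -0.1951 0.4225]
step 2: x^-=[1.0429, 0.3059]  P^-=[0.5153 -0.0434; -0.0434 0.6525]  H_jac=[0.9596 0.2814]  S=[0.7027]  K=[0.6863; 0.2020]  nu=[-1.0668]  x^+=[0.3107, 0.0904]  P^+=[0.1843 -0.1409; -0.1409 0.6238]

H_jac[0,1] = 0.2814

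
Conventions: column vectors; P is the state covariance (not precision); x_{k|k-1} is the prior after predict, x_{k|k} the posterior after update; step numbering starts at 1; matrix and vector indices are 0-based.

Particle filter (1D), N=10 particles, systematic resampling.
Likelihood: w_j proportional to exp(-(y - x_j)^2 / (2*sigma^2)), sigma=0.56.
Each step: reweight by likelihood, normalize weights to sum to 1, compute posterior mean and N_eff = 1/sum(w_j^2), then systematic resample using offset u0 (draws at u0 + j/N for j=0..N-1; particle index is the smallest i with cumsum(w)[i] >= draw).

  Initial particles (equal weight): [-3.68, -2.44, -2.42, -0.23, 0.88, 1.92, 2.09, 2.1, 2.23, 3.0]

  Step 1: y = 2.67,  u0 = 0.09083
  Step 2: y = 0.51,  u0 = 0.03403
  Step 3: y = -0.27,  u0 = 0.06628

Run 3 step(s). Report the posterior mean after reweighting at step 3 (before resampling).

step 1: w=[0.0000, 0.0000, 0.0000, 0.0000, 0.0019, 0.1287, 0.1845, 0.1879, 0.2317, 0.2652]  mean=2.3415  Neff=4.7626  idx=[5, 6, 6, 7, 7, 8, 8, 9, 9, 9]
step 2: w=[0.3160, 0.1405, 0.1405, 0.1336, 0.1336, 0.0673, 0.0673, 0.0004, 0.0004, 0.0004]  mean=2.0588  Neff=5.4311  idx=[0, 0, 0, 1, 1, 2, 3, 4, 4, 6]
step 3: w=[0.2091, 0.2091, 0.2091, 0.0609, 0.0609, 0.0609, 0.0565, 0.0565, 0.0565, 0.0206]  mean=1.9879  Neff=6.5677  idx=[0, 0, 1, 1, 2, 2, 3, 5, 6, 8]

post_mean = 1.9879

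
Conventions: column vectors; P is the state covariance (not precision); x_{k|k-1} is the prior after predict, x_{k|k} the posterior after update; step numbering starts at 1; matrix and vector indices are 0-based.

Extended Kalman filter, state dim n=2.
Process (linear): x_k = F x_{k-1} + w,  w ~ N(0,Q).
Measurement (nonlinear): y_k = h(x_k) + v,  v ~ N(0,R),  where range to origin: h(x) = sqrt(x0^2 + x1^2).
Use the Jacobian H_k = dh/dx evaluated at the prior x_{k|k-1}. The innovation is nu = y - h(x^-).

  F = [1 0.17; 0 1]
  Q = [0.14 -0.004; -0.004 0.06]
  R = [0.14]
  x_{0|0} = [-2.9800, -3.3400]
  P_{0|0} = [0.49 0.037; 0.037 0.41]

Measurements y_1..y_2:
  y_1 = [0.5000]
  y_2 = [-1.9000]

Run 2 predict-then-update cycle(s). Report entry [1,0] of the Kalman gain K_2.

K[1,0] = -0.5623

step 1: x^-=[-3.5478, -3.3400]  P^-=[0.6544 0.1027; 0.1027 0.4700]  H_jac=[-0.7281 -0.6855]  S=[0.8103]  K=[-0.6749; -0.4899]  nu=[-4.3726]  x^+=[-0.5966, -1.1979]  P^+=[0.2853 -0.1652; -0.1652 0.2755]
step 2: x^-=[-0.8002, -1.1979]  P^-=[0.3771 -0.1224; -0.1224 0.3355]  H_jac=[-0.5555 -0.8315]  S=[0.3753]  K=[-0.2870; -0.5623]  nu=[-3.3406]  x^+=[0.1585, 0.6805]  P^+=[0.3462 -0.1829; -0.1829 0.2169]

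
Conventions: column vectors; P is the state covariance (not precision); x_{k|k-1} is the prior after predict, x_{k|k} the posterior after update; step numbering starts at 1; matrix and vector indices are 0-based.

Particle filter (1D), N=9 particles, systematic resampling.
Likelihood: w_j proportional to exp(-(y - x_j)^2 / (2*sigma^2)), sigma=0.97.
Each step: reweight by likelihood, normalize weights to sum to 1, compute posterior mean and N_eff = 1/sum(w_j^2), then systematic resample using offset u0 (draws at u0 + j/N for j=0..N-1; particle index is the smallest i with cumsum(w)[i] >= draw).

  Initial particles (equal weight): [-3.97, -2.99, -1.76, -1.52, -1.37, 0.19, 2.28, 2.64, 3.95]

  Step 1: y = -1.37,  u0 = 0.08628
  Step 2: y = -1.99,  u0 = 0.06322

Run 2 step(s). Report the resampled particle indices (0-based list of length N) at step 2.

resampled_idx = [0, 1, 2, 2, 3, 4, 5, 6, 7]

step 1: w=[0.0080, 0.0716, 0.2665, 0.2855, 0.2889, 0.0793, 0.0002, 0.0001, 0.0000]  mean=-1.5287  Neff=4.0413  idx=[2, 2, 2, 3, 3, 4, 4, 4, 5]
step 2: w=[0.1346, 0.1346, 0.1346, 0.1231, 0.1231, 0.1129, 0.1129, 0.1129, 0.0111]  mean=-1.5472  Neff=8.1249  idx=[0, 1, 2, 2, 3, 4, 5, 6, 7]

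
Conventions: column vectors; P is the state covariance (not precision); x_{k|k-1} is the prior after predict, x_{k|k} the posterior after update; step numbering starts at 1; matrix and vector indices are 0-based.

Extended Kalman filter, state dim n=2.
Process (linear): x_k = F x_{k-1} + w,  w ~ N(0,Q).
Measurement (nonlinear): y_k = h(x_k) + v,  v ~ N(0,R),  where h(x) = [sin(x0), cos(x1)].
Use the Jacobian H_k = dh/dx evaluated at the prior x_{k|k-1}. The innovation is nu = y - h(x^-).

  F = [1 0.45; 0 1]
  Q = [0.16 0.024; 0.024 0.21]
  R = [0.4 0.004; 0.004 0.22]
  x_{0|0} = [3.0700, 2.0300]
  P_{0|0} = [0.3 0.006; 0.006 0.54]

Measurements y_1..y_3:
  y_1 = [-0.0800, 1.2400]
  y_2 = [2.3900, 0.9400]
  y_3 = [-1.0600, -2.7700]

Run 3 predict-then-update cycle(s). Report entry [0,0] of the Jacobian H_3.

H_jac[0,0] = -0.4604

step 1: x^-=[3.9835, 2.0300]  P^-=[0.5747 0.2730; 0.2730 0.7500]  H_jac=[-0.6660 0.0000; 0.0000 -0.8964]  S=[0.6550 0.1670; 0.1670 0.8227]  K=[-0.5364 -0.1886; -0.0730 -0.8024]  nu=[0.6659, 1.6832]  x^+=[3.3089, 0.6307]  P^+=[0.3233 0.0487; 0.0487 0.1973]
step 2: x^-=[3.5927, 0.6307]  P^-=[0.5670 0.1614; 0.1614 0.4073]  H_jac=[-0.9000 0.0000; 0.0000 -0.5897]  S=[0.8593 0.0897; 0.0897 0.3616]  K=[-0.5815 -0.1191; -0.1024 -0.6387]  nu=[2.8260, 0.1324]  x^+=[1.9337, 0.2567]  P^+=[0.2590 0.0484; 0.0484 0.2390]
step 3: x^-=[2.0493, 0.2567]  P^-=[0.5109 0.1799; 0.1799 0.4490]  H_jac=[-0.4604 0.0000; 0.0000 -0.2539]  S=[0.5083 0.0250; 0.0250 0.2489]  K=[-0.4560 -0.1376; -0.1411 -0.4437]  nu=[-1.9477, -3.7372]  x^+=[3.4517, 2.1898]  P^+=[0.3973 0.1264; 0.1264 0.3867]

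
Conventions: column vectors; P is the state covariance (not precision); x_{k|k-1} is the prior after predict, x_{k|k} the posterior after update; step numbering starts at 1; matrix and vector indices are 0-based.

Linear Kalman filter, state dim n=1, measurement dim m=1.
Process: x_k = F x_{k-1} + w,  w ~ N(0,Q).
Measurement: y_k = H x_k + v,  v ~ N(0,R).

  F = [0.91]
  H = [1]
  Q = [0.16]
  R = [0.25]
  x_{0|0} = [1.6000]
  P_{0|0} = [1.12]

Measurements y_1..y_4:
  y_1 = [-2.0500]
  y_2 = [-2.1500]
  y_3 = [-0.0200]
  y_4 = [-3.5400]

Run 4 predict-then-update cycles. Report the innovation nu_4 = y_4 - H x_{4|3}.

step 1: x^-=[1.4560]  P^-=[1.0875]  S=[1.3375]  K=[0.8131]  nu=[-3.5060]  x^+=[-1.3947]  P^+=[0.2033]
step 2: x^-=[-1.2691]  P^-=[0.3283]  S=[0.5783]  K=[0.5677]  nu=[-0.8809]  x^+=[-1.7692]  P^+=[0.1419]
step 3: x^-=[-1.6100]  P^-=[0.2775]  S=[0.5275]  K=[0.5261]  nu=[1.5900]  x^+=[-0.7735]  P^+=[0.1315]
step 4: x^-=[-0.7039]  P^-=[0.2689]  S=[0.5189]  K=[0.5182]  nu=[-2.8361]  x^+=[-2.1736]  P^+=[0.1296]

innov = [-2.8361]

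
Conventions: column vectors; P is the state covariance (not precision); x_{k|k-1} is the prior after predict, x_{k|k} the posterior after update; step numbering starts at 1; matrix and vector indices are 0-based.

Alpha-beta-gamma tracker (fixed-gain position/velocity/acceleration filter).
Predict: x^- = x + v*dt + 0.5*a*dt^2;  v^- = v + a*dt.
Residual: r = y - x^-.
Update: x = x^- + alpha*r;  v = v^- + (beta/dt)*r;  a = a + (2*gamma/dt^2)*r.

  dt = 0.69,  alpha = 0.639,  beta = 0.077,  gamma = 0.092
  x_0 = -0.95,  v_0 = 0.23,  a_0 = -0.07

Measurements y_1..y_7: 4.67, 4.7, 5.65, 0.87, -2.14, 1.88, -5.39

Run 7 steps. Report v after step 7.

step 1: x_pred=-0.8080  r=5.4780  x^+=2.6925  v^+=0.7930  a^+=2.0471
step 2: x_pred=3.7269  r=0.9731  x^+=4.3487  v^+=2.3141  a^+=2.4231
step 3: x_pred=6.5223  r=-0.8723  x^+=5.9649  v^+=3.8887  a^+=2.0860
step 4: x_pred=9.1447  r=-8.2747  x^+=3.8572  v^+=4.4047  a^+=-1.1119
step 5: x_pred=6.6317  r=-8.7717  x^+=1.0266  v^+=2.6586  a^+=-4.5019
step 6: x_pred=1.7893  r=0.0907  x^+=1.8473  v^+=-0.4376  a^+=-4.4669
step 7: x_pred=0.4820  r=-5.8720  x^+=-3.2702  v^+=-4.1751  a^+=-6.7362

v_post = -4.1751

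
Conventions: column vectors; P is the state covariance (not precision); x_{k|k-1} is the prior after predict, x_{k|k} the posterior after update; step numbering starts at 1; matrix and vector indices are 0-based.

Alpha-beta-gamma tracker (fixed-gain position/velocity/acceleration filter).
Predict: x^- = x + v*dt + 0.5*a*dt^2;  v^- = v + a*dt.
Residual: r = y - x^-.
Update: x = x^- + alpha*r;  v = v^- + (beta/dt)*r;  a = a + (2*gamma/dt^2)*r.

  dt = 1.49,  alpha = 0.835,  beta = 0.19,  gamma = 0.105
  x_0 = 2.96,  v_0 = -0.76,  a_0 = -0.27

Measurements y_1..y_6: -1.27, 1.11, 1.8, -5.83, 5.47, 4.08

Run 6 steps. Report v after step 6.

step 1: x_pred=1.5279  r=-2.7979  x^+=-0.8083  v^+=-1.5191  a^+=-0.5347
step 2: x_pred=-3.6653  r=4.7753  x^+=0.3221  v^+=-1.7068  a^+=-0.0830
step 3: x_pred=-2.3131  r=4.1131  x^+=1.1213  v^+=-1.3059  a^+=0.3061
step 4: x_pred=-0.4847  r=-5.3453  x^+=-4.9480  v^+=-1.5314  a^+=-0.1995
step 5: x_pred=-7.4513  r=12.9213  x^+=3.3380  v^+=-0.1810  a^+=1.0227
step 6: x_pred=4.2035  r=-0.1235  x^+=4.1004  v^+=1.3271  a^+=1.0110

v_post = 1.3271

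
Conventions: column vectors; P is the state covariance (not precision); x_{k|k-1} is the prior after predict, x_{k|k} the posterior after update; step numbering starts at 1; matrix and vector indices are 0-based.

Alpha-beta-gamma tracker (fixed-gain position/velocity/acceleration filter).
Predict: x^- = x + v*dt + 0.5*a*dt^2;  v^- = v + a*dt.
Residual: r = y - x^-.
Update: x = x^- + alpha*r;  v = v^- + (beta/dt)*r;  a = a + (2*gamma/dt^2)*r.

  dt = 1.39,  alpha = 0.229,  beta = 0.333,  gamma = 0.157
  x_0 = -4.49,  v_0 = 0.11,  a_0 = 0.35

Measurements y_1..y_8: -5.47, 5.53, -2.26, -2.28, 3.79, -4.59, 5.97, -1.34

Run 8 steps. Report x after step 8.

step 1: x_pred=-3.9990  r=-1.4710  x^+=-4.3358  v^+=0.2441  a^+=0.1109
step 2: x_pred=-3.8894  r=9.4194  x^+=-1.7324  v^+=2.6549  a^+=1.6417
step 3: x_pred=3.5439  r=-5.8039  x^+=2.2148  v^+=3.5465  a^+=0.6985
step 4: x_pred=7.8192  r=-10.0992  x^+=5.5065  v^+=2.0979  a^+=-0.9428
step 5: x_pred=7.5119  r=-3.7219  x^+=6.6595  v^+=-0.1042  a^+=-1.5477
step 6: x_pred=5.0196  r=-9.6096  x^+=2.8190  v^+=-4.5576  a^+=-3.1094
step 7: x_pred=-6.5199  r=12.4899  x^+=-3.6597  v^+=-5.8875  a^+=-1.0796
step 8: x_pred=-12.8862  r=11.5462  x^+=-10.2421  v^+=-4.6220  a^+=0.7969

x_post = -10.2421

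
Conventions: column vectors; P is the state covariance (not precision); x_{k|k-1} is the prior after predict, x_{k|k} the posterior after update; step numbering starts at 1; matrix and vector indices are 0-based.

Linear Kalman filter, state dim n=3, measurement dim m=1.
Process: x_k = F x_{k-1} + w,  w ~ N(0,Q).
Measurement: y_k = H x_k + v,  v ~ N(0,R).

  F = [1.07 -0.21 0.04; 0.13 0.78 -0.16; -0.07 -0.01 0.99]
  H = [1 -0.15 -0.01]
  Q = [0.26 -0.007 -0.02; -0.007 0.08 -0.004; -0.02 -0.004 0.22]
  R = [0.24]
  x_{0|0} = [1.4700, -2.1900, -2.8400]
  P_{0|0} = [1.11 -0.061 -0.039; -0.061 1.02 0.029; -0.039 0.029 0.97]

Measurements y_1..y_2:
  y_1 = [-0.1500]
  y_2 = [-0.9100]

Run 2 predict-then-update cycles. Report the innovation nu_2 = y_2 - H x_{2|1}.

innov = [-1.0206]

step 1: x^-=[1.9192, -1.0627, -2.8926]  P^-=[1.6010 -0.0668 -0.1101; -0.0668 0.7262 -0.1553; -0.1101 -0.1553 1.1810]  S=[1.8792]  K=[0.8579; -0.0927; -0.0525]  nu=[-2.2575]  x^+=[-0.0174, -0.8535, -2.7742]  P^+=[0.2180 0.0826 -0.0255; 0.0826 0.7100 -0.1644; -0.0255 -0.1644 1.1758]
step 2: x^-=[0.0496, -0.2241, -2.7367]  P^-=[0.5063 -0.0402 0.0194; -0.0402 0.6046 -0.3332; 0.0194 -0.3332 1.3805]  S=[0.7707]  K=[0.6645; -0.1656; 0.0721]  nu=[-1.0206]  x^+=[-0.6286, -0.0552, -2.8102]  P^+=[0.1660 0.0446 -0.0175; 0.0446 0.5835 -0.3240; -0.0175 -0.3240 1.3765]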